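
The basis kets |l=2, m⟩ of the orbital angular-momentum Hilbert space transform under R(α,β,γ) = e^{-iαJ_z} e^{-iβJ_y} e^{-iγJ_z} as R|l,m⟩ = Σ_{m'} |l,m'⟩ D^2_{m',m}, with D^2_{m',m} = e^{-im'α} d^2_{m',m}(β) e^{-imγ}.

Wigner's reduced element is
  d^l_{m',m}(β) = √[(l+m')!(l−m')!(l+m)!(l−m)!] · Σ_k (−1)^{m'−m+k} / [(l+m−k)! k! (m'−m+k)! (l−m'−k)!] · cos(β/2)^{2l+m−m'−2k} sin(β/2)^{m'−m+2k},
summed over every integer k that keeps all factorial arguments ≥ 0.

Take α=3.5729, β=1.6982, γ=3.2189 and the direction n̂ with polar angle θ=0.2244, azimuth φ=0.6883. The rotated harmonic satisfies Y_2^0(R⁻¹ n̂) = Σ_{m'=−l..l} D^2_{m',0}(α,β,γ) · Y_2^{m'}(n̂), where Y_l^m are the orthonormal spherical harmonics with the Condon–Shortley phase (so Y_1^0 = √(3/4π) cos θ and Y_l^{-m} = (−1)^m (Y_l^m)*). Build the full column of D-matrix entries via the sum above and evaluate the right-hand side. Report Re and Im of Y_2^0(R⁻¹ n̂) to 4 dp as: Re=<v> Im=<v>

Re=-0.2077 Im=0.0000

Need the full column D^2_{m',0} for m'=−2..2 at α=3.5729, β=1.6982, γ=3.2189.
cos(β/2)=0.660659, sin(β/2)=0.750686
d^2_{-2,0}: single k=2 term ⇒ +0.602486;  D = +0.391889+0.457616i
d^2_{-1,0}: k∈[1..2] ⇒ +0.530232 -0.684586 = -0.154354;  D = +0.140218+0.064529i
d^2_{0,0}: k∈[0..2] ⇒ +0.190506 -0.983856 +0.317566 = -0.475784;  D = -0.475784+0.000000i
d^2_{1,0}: k∈[0..1] ⇒ -0.530232 +0.684586 = +0.154354;  D = -0.140218+0.064529i
d^2_{2,0}: single k=0 term ⇒ +0.602486;  D = +0.391889-0.457616i
Y_2^{m'}(θ=0.2244,φ=0.6883) and Σ D·Y over m':
  (+0.3919+0.4576i)·(+0.0037-0.0188i)  (+0.1402+0.0645i)·(+0.1294-0.1065i)  (-0.4758+0.0000i)·(+0.5839+0.0000i)  (-0.1402+0.0645i)·(-0.1294-0.1065i)  (+0.3919-0.4576i)·(+0.0037+0.0188i)
Y_2^0(R⁻¹ n̂) = -0.207717+0.000000i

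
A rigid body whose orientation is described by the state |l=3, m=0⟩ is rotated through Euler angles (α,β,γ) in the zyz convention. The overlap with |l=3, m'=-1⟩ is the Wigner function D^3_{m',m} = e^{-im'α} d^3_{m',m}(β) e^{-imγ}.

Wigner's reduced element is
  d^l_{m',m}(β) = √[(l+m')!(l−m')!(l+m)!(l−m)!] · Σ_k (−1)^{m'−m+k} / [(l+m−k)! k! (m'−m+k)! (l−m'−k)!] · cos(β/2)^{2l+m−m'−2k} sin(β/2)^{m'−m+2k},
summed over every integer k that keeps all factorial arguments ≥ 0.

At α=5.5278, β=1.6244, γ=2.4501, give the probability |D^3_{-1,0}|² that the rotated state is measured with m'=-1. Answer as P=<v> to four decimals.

P=0.1816

D^3_{-1,0}(5.5278,1.6244,2.4501) = e^{-i·-1·5.5278}·d^3_{-1,0}(1.6244)·e^{-i·0·2.4501}. Compute d first:
Half-angle: c=0.687903, s=0.725802. N=√(2·24·6·6)=41.569219
k∈{1,2,3} keeps every argument non-negative
  k=1: (−1)^0·41.5692/(12)·0.6879^5·0.7258^1 = +0.387299
  k=2: (−1)^1·41.5692/(4)·0.6879^3·0.7258^3 = -1.293449
  k=3: (−1)^2·41.5692/(12)·0.6879^1·0.7258^5 = +0.479965
d^3_{-1,0}(1.6244) = +0.387299 -1.293449 +0.479965 = -0.426185
|D^3_{-1,0}|² = |d^3_{-1,0}(β)|² = (-0.426185)² = 0.181633 (the z-rotation phases have unit modulus)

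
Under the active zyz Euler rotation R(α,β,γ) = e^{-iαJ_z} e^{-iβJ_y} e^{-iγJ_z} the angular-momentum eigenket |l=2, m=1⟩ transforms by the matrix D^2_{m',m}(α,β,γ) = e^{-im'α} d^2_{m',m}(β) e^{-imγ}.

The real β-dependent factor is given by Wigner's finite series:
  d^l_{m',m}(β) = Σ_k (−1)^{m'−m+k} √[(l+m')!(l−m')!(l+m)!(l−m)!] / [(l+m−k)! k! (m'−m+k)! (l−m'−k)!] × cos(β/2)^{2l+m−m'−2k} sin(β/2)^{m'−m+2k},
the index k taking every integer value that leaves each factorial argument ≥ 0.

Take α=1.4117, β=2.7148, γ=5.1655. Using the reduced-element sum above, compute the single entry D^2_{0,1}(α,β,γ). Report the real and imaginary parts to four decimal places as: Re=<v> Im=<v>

Re=-0.2020 Im=-0.4149

Split into d^2_{0,1}(β=2.7148) × two z-phases.
With c≡cos(β/2)=0.211780 and s≡sin(β/2)=0.977317, N=[2·2·6·1]^{1/2}=4.898979
The bounds max(0,m−m')=1 and min(l+m,l−m')=2 give 2 terms
  k=1: (−1)^0·4.8990/(2)·0.2118^3·0.9773^1 = +0.022739
  k=2: (−1)^1·4.8990/(2)·0.2118^1·0.9773^3 = -0.484248
d^2_{0,1}(2.7148) = +0.022739 -0.484248 = -0.461509
Phases: e^{-i·(0)·1.4117}=+1.000000+0.000000i, e^{-i·(1)·5.1655}=+0.437765+0.899090i ⇒ D=-0.202033-0.414938i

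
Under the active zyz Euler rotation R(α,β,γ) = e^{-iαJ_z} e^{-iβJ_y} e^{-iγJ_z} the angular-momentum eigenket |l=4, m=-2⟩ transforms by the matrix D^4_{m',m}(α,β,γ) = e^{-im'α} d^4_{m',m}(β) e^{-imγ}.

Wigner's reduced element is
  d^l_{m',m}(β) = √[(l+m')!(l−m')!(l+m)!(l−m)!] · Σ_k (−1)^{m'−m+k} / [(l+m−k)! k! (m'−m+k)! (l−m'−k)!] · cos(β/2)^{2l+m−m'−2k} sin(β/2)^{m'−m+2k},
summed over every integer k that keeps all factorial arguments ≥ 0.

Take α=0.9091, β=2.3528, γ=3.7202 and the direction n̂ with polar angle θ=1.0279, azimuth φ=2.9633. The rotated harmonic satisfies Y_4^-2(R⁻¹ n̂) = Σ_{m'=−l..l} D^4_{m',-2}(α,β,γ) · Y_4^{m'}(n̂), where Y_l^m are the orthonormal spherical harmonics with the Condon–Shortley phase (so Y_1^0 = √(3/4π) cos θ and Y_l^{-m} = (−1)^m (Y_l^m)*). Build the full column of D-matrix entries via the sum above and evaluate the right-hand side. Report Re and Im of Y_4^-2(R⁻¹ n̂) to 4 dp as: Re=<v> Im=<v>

Need the full column D^4_{m',-2} for m'=−4..4 at α=0.9091, β=2.3528, γ=3.7202.
cos(β/2)=0.384251, sin(β/2)=0.923229
d^4_{-4,-2}: single k=2 term ⇒ +0.014517;  D = +0.001178-0.014469i
d^4_{-3,-2}: k∈[1..2] ⇒ +0.004272 -0.073993 = -0.069720;  D = +0.051348+0.047162i
d^4_{-2,-2}: k∈[0..2] ⇒ +0.000475 -0.032922 +0.237568 = +0.205121;  D = -0.202295+0.033930i
d^4_{-1,-2}: k∈[0..2] ⇒ -0.004845 +0.139833 -0.538154 = -0.403165;  D = +0.191700-0.354674i
d^4_{0,-2}: k∈[0..2] ⇒ +0.026027 -0.400670 +0.867375 = +0.492732;  D = +0.198025+0.451189i
d^4_{1,-2}: k∈[0..2] ⇒ -0.093222 +0.807230 -0.932001 = -0.217992;  D = -0.211317-0.053534i
d^4_{2,-2}: k∈[0..2] ⇒ +0.237568 -1.097152 +0.527806 = -0.331778;  D = -0.261902+0.203677i
d^4_{3,-2}: k∈[0..1] ⇒ -0.427146 +0.821947 = +0.394801;  D = +0.000281-0.394801i
d^4_{4,-2}: single k=0 term ⇒ +0.483799;  D = -0.381482-0.297544i
Y_4^{m'}(θ=1.0279,φ=2.9633) and Σ D·Y over m':
  (+0.0012-0.0145i)·(+0.1799+0.1556i)  (+0.0513+0.0472i)·(-0.3492-0.2069i)  (-0.2023+0.0339i)·(+0.1995+0.0743i)  (+0.1917-0.3547i)·(+0.2331+0.0420i)  (+0.1980+0.4512i)·(-0.2659+0.0000i)  (-0.2113-0.0535i)·(-0.2331+0.0420i)  (-0.2619+0.2037i)·(+0.1995-0.0743i)  (+0.0003-0.3948i)·(+0.3492-0.2069i)  (-0.3815-0.2975i)·(+0.1799-0.1556i)
Y_4^-2(R⁻¹ n̂) = -0.223797-0.300744i

Re=-0.2238 Im=-0.3007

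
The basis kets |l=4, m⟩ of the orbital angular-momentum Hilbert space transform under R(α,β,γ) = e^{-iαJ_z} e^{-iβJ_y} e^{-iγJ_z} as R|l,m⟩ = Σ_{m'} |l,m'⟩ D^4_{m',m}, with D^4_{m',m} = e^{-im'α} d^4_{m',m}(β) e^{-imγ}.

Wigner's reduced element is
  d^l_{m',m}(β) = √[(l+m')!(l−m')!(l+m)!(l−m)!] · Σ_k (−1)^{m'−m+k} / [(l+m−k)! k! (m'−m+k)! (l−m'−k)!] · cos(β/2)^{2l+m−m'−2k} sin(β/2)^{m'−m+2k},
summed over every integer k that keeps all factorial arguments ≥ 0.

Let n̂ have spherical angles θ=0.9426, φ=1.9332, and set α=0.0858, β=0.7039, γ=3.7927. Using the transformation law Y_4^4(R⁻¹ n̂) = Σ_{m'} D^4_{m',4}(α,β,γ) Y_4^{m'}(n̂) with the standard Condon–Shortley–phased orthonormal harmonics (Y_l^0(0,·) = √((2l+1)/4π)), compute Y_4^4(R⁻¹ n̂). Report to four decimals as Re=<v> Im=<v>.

Need the full column D^4_{m',4} for m'=−4..4 at α=0.0858, β=0.7039, γ=3.7927.
cos(β/2)=0.938702, sin(β/2)=0.344729
d^4_{-4,4}: single k=8 term ⇒ +0.000199;  D = -0.000127-0.000154i
d^4_{-3,4}: single k=7 term ⇒ +0.001536;  D = -0.001076-0.001096i
d^4_{-2,4}: single k=6 term ⇒ +0.007825;  D = -0.005941-0.005093i
d^4_{-1,4}: single k=5 term ⇒ +0.030135;  D = -0.024474-0.017582i
d^4_{0,4}: single k=4 term ⇒ +0.091743;  D = -0.078822-0.046945i
d^4_{1,4}: single k=3 term ⇒ +0.223443;  D = -0.201066-0.097464i
d^4_{2,4}: single k=2 term ⇒ +0.430231;  D = -0.401802-0.153797i
d^4_{3,4}: single k=1 term ⇒ +0.626207;  D = -0.601860-0.172913i
d^4_{4,4}: single k=0 term ⇒ +0.602869;  D = -0.591564-0.116203i
Y_4^{m'}(θ=0.9426,φ=1.9332) and Σ D·Y over m':
  (-0.0001-0.0002i)·(+0.0229-0.1882i)  (-0.0011-0.0011i)·(+0.3449+0.1811i)  (-0.0059-0.0051i)·(-0.2324+0.2058i)  (-0.0245-0.0176i)·(+0.0464+0.1225i)  (-0.0788-0.0469i)·(-0.3371+0.0000i)  (-0.2011-0.0975i)·(-0.0464+0.1225i)  (-0.4018-0.1538i)·(-0.2324-0.2058i)  (-0.6019-0.1729i)·(-0.3449+0.1811i)  (-0.5916-0.1162i)·(+0.0229+0.1882i)
Y_4^4(R⁻¹ n̂) = +0.360050-0.053652i

Re=0.3601 Im=-0.0537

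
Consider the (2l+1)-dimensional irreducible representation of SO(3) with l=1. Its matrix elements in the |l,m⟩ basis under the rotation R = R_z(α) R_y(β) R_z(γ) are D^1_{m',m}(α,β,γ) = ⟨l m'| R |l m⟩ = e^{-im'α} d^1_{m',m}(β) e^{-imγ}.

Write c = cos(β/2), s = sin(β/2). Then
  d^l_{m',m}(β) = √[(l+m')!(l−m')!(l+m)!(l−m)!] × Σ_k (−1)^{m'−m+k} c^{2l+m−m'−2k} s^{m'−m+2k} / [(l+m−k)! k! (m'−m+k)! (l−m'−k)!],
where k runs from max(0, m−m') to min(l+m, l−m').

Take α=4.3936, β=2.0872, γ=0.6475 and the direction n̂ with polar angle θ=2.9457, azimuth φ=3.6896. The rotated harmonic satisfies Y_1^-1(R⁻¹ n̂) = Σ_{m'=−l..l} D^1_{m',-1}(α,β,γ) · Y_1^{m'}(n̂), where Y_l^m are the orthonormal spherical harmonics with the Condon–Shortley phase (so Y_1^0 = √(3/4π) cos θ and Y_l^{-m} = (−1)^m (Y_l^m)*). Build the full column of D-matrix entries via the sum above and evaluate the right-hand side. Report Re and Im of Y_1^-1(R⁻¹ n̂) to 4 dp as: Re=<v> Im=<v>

Need the full column D^1_{m',-1} for m'=−1..1 at α=4.3936, β=2.0872, γ=0.6475.
cos(β/2)=0.503112, sin(β/2)=0.864221
d^1_{-1,-1}: single k=0 term ⇒ +0.253122;  D = +0.081714-0.239570i
d^1_{0,-1}: single k=0 term ⇒ -0.614900;  D = -0.490441-0.370904i
d^1_{1,-1}: single k=0 term ⇒ +0.746878;  D = -0.614518+0.424493i
Y_1^{m'}(θ=2.9457,φ=3.6896) and Σ D·Y over m':
  (+0.0817-0.2396i)·(-0.0574+0.0350i)  (-0.4904-0.3709i)·(-0.4793+0.0000i)  (-0.6145+0.4245i)·(+0.0574+0.0350i)
Y_1^-1(R⁻¹ n̂) = +0.188605+0.197209i

Re=0.1886 Im=0.1972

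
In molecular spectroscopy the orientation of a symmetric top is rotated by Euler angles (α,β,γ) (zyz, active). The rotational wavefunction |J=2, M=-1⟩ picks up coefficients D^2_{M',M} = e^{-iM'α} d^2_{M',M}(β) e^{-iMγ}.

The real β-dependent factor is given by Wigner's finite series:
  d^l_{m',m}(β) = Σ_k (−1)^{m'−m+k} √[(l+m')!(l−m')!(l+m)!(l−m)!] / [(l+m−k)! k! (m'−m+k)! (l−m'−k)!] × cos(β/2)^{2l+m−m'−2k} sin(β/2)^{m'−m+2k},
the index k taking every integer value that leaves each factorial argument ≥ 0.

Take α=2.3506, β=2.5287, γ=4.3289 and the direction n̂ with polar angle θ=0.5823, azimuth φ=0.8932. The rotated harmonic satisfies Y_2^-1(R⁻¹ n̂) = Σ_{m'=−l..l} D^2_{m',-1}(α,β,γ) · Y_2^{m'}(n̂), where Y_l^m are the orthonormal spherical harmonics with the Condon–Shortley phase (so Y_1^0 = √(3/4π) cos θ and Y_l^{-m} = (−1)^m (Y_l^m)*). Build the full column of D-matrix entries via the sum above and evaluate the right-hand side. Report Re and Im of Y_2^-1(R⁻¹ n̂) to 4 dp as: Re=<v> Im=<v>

Need the full column D^2_{m',-1} for m'=−2..2 at α=2.3506, β=2.5287, γ=4.3289.
cos(β/2)=0.301672, sin(β/2)=0.953412
d^2_{-2,-1}: single k=1 term ⇒ +0.052350;  D = -0.048325+0.020129i
d^2_{-1,-1}: k∈[0..1] ⇒ +0.008282 -0.248172 = -0.239890;  D = -0.221296-0.092603i
d^2_{0,-1}: k∈[0..1] ⇒ -0.064115 +0.640402 = +0.576286;  D = -0.215622-0.534428i
d^2_{1,-1}: k∈[0..1] ⇒ +0.248172 -0.826270 = -0.578097;  D = +0.229111-0.530759i
d^2_{2,-1}: single k=0 term ⇒ -0.522886;  D = -0.487065+0.190204i
Y_2^{m'}(θ=0.5823,φ=0.8932) and Σ D·Y over m':
  (-0.0483+0.0201i)·(-0.0250-0.1141i)  (-0.2213-0.0926i)·(+0.2225-0.2765i)  (-0.2156-0.5344i)·(+0.3446+0.0000i)  (+0.2291-0.5308i)·(-0.2225-0.2765i)  (-0.4871+0.1902i)·(-0.0250+0.1141i)
Y_2^-1(R⁻¹ n̂) = -0.352862-0.144190i

Re=-0.3529 Im=-0.1442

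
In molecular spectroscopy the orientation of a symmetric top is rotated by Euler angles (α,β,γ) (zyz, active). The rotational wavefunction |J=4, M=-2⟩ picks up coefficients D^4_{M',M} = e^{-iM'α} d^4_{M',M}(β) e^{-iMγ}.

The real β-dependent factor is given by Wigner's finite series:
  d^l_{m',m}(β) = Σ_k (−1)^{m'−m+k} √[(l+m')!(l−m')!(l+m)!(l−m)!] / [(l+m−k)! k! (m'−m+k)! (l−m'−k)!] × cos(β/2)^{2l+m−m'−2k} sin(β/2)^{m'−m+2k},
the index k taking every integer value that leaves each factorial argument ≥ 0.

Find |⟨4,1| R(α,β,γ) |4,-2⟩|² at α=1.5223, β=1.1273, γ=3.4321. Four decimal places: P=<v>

P=0.1744

First d^4_{1,-2}(β=1.1273), then the phase factors e^{-i(1)α} and e^{-i(-2)γ}:
c=cos(1.1273/2)=0.845311, s=sin(1.1273/2)=0.534275; N=√[120·6·2·720]=1018.233765
k: max(0,(-2)−(1))=0 … min(4+(-2),4−(1))=2
  k=0: (−1)^3·1018.2338/(72)·0.8453^5·0.5343^3 = -0.930875
  k=1: (−1)^4·1018.2338/(48)·0.8453^3·0.5343^5 = +0.557802
  k=2: (−1)^5·1018.2338/(240)·0.8453^1·0.5343^7 = -0.044566
d^4_{1,-2}(1.1273) = -0.930875 +0.557802 -0.044566 = -0.417640
|D^4_{1,-2}|² = |d^4_{1,-2}(β)|² = (-0.417640)² = 0.174423 (the z-rotation phases have unit modulus)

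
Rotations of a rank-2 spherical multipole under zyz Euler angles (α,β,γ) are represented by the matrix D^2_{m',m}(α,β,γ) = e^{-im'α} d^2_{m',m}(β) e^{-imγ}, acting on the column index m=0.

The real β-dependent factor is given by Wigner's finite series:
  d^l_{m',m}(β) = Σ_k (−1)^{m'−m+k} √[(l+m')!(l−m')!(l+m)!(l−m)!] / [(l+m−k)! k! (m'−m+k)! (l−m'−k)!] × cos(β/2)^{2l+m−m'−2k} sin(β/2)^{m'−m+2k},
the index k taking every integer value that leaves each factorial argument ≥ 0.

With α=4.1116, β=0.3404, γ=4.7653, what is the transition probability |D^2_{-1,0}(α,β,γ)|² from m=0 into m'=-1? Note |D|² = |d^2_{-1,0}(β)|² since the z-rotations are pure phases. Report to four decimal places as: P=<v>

P=0.1486

Split into d^2_{-1,0}(β=0.3404) × two z-phases.
c=cos(0.3404/2)=0.985551, s=sin(0.3404/2)=0.169379; N=√[1·6·2·2]=4.898979
Admissible k: 1..2 (factorial args all ≥0)
  k=1: (−1)^0·4.8990/(2)·0.9856^3·0.1694^1 = +0.397167
  k=2: (−1)^1·4.8990/(2)·0.9856^1·0.1694^3 = -0.011731
d^2_{-1,0}(0.3404) = +0.397167 -0.011731 = +0.385436
|D^2_{-1,0}|² = |d^2_{-1,0}(β)|² = (+0.385436)² = 0.148561 (the z-rotation phases have unit modulus)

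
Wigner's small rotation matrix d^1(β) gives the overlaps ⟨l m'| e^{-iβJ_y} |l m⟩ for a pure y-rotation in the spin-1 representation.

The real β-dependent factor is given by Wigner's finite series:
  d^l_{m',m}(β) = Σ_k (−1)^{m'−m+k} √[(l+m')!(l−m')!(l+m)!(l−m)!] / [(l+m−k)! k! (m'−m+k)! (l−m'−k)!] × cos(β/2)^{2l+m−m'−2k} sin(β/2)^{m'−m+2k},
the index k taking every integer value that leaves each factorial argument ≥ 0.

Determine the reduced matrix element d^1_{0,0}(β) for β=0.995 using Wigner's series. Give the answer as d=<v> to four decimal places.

d^1_{0,0}(β=0.995) via Wigner's sum:
Half-angle: c=0.878778, s=0.477230. N=√(1·1·1·1)=1.000000
Admissible k: 0..1 (factorial args all ≥0)
  k=0: (−1)^0·1.0000/(1)·0.8788^2·0.4772^0 = +0.772251
  k=1: (−1)^1·1.0000/(1)·0.8788^0·0.4772^2 = -0.227749
d^1_{0,0}(0.995) = +0.772251 -0.227749 = +0.544503

d=0.5445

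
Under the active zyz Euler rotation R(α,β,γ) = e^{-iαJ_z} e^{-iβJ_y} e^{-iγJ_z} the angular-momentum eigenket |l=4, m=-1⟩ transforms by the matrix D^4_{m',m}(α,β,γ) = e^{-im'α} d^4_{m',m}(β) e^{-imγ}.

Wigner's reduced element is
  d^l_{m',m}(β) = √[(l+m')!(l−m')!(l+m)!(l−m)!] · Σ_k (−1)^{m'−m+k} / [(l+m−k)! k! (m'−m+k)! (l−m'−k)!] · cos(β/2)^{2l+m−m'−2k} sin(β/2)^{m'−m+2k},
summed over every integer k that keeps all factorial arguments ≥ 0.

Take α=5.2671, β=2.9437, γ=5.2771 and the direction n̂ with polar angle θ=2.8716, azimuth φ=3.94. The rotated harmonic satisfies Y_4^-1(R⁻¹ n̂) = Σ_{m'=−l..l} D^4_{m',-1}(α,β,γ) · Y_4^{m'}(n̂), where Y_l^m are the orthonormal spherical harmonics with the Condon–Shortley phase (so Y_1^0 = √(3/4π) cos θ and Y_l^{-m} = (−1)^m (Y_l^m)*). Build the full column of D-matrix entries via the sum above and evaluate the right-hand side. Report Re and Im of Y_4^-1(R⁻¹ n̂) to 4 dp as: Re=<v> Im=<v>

Need the full column D^4_{m',-1} for m'=−4..4 at α=5.2671, β=2.9437, γ=5.2771.
cos(β/2)=0.098785, sin(β/2)=0.995109
d^4_{-4,-1}: single k=3 term ⇒ +0.000069;  D = +0.000024+0.000065i
d^4_{-3,-1}: k∈[2..3] ⇒ +0.000007 -0.001235 = -0.001228;  D = +0.000751-0.000972i
d^4_{-2,-1}: k∈[1..3] ⇒ +0.000000 -0.000197 +0.013303 = +0.013106;  D = -0.013037-0.001352i
d^4_{-1,-1}: k∈[0..3] ⇒ +0.000000 -0.000014 +0.002801 -0.094756 = -0.091968;  D = +0.040117+0.082757i
d^4_{0,-1}: k∈[0..3] ⇒ -0.000000 +0.000249 -0.025240 +0.426874 = +0.401882;  D = +0.215076-0.339487i
d^4_{1,-1}: k∈[0..3] ⇒ +0.000009 -0.002801 +0.142133 -0.961534 = -0.822192;  D = -0.822151-0.008222i
d^4_{2,-1}: k∈[0..2] ⇒ -0.000131 +0.019954 -0.404968 = -0.385145;  D = -0.199571-0.329406i
d^4_{3,-1}: k∈[0..1] ⇒ +0.001235 -0.075210 = -0.073975;  D = +0.033593-0.065907i
d^4_{4,-1}: single k=0 term ⇒ -0.007039;  D = +0.007015-0.000586i
Y_4^{m'}(θ=2.8716,φ=3.94) and Σ D·Y over m':
  (+0.0000+0.0001i)·(-0.0022+0.0001i)  (+0.0008-0.0010i)·(-0.0168-0.0155i)  (-0.0130-0.0014i)·(-0.0034-0.1309i)  (+0.0401+0.0828i)·(+0.2972-0.3050i)  (+0.2151-0.3395i)·(+0.5640+0.0000i)  (-0.8222-0.0082i)·(-0.2972-0.3050i)  (-0.1996-0.3294i)·(-0.0034+0.1309i)  (+0.0336-0.0659i)·(+0.0168-0.0155i)  (+0.0070-0.0006i)·(-0.0022-0.0001i)
Y_4^-1(R⁻¹ n̂) = +0.443470+0.049209i

Re=0.4435 Im=0.0492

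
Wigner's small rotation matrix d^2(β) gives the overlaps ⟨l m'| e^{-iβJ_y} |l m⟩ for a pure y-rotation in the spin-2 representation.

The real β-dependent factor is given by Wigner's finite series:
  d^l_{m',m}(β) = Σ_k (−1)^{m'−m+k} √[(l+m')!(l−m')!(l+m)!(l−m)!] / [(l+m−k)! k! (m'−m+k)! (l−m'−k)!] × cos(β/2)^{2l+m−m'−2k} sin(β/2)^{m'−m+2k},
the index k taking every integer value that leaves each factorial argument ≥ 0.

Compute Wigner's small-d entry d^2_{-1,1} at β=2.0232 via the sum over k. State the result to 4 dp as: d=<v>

d^2_{-1,1}(β=2.0232) via Wigner's sum:
With c≡cos(β/2)=0.530505 and s≡sin(β/2)=0.847682, N=[1·6·6·1]^{1/2}=6.000000
Admissible k: 2..3 (factorial args all ≥0)
  k=2: (−1)^0·6.0000/(2)·0.5305^2·0.8477^2 = +0.606689
  k=3: (−1)^1·6.0000/(6)·0.5305^0·0.8477^4 = -0.516335
d^2_{-1,1}(2.0232) = +0.606689 -0.516335 = +0.090354

d=0.0904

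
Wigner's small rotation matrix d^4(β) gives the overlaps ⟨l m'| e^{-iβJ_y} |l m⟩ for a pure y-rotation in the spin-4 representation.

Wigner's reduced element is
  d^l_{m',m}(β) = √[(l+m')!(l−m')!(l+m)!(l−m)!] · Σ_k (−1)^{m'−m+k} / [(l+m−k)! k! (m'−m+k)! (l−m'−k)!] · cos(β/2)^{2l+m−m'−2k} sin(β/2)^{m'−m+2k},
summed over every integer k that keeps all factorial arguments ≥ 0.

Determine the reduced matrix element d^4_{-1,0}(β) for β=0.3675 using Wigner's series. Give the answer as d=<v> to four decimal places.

d=0.5804

d^4_{-1,0}(β=0.3675) via Wigner's sum:
With c≡cos(β/2)=0.983165 and s≡sin(β/2)=0.182718, N=[6·120·24·24]^{1/2}=643.987578
Admissible k: 1..4 (factorial args all ≥0)
  k=1: (−1)^0·643.9876/(144)·0.9832^7·0.1827^1 = +0.725574
  k=2: (−1)^1·643.9876/(24)·0.9832^5·0.1827^3 = -0.150363
  k=3: (−1)^2·643.9876/(24)·0.9832^3·0.1827^5 = +0.005193
  k=4: (−1)^3·643.9876/(144)·0.9832^1·0.1827^7 = -0.000030
d^4_{-1,0}(0.3675) = +0.725574 -0.150363 +0.005193 -0.000030 = +0.580375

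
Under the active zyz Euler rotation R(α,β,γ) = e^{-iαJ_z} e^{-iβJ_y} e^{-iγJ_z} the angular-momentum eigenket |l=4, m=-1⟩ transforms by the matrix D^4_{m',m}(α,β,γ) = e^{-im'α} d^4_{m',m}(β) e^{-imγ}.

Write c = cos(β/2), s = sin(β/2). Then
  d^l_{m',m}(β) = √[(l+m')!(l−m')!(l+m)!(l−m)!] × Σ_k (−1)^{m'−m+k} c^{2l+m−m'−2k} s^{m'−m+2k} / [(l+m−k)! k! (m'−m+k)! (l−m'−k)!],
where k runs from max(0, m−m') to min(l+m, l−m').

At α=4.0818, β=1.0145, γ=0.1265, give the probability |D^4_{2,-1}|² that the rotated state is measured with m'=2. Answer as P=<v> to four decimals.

P=0.2187

D^4_{2,-1}(4.0818,1.0145,0.1265) = e^{-i·2·4.0818}·d^4_{2,-1}(1.0145)·e^{-i·-1·0.1265}. Compute d first:
c=cos(1.0145/2)=0.874084, s=sin(1.0145/2)=0.485775; N=√[720·2·6·120]=1018.233765
Admissible k: 0..2 (factorial args all ≥0)
  k=0: (−1)^3·1018.2338/(72)·0.8741^5·0.4858^3 = -0.827154
  k=1: (−1)^4·1018.2338/(48)·0.8741^3·0.4858^5 = +0.383215
  k=2: (−1)^5·1018.2338/(240)·0.8741^1·0.4858^7 = -0.023672
d^4_{2,-1}(1.0145) = -0.827154 +0.383215 -0.023672 = -0.467611
|D^4_{2,-1}|² = |d^4_{2,-1}(β)|² = (-0.467611)² = 0.218660 (the z-rotation phases have unit modulus)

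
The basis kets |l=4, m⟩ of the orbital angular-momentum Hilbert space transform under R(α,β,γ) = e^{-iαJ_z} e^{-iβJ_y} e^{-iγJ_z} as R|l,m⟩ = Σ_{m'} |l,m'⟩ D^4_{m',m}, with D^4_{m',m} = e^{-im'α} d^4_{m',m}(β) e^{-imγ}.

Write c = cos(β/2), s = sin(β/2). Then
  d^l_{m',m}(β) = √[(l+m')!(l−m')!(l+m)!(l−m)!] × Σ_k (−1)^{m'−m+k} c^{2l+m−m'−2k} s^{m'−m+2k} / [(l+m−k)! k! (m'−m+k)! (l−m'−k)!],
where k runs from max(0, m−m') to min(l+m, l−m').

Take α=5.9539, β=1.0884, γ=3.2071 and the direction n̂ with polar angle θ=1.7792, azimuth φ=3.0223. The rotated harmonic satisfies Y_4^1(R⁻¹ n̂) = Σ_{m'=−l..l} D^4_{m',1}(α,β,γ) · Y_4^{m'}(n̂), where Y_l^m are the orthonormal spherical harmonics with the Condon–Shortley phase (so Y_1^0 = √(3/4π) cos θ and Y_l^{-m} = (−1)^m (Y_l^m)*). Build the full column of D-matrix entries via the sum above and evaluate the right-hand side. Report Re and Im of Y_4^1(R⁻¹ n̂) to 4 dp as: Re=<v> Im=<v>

Re=0.3947 Im=0.2691

Need the full column D^4_{m',1} for m'=−4..4 at α=5.9539, β=1.0884, γ=3.2071.
cos(β/2)=0.855542, sin(β/2)=0.517734
d^4_{-4,1}: single k=5 term ⇒ +0.174321;  D = -0.032605+0.171245i
d^4_{-3,1}: k∈[4..5] ⇒ +0.509225 -0.111890 = +0.397335;  D = -0.196542+0.345321i
d^4_{-2,1}: k∈[3..5] ⇒ +0.899582 -0.494154 +0.036193 = +0.441620;  D = -0.330822+0.292549i
d^4_{-1,1}: k∈[2..5] ⇒ +1.051139 -1.154815 +0.211453 -0.005162 = +0.102615;  D = -0.094722+0.039467i
d^4_{0,1}: k∈[1..4] ⇒ +0.776801 -1.706836 +0.625061 -0.038151 = -0.343124;  D = +0.342389-0.022461i
d^4_{1,1}: k∈[0..3] ⇒ +0.287032 -1.576709 +1.154815 -0.140968 = -0.275831;  D = +0.266291+0.071917i
d^4_{2,1}: k∈[0..2] ⇒ -0.736939 +1.349373 -0.329436 = +0.282998;  D = -0.234671-0.158169i
d^4_{3,1}: k∈[0..1] ⇒ +0.834316 -0.509225 = +0.325091;  D = -0.196339-0.259105i
d^4_{4,1}: single k=0 term ⇒ -0.476014;  D = +0.149360+0.451975i
Y_4^{m'}(θ=1.7792,φ=3.0223) and Σ D·Y over m':
  (-0.0326+0.1712i)·(+0.3602+0.1862i)  (-0.1965+0.3453i)·(+0.2272+0.0850i)  (-0.3308+0.2925i)·(-0.2179-0.0530i)  (-0.0947+0.0395i)·(-0.2568-0.0308i)  (+0.3424-0.0225i)·(+0.1883+0.0000i)  (+0.2663+0.0719i)·(+0.2568-0.0308i)  (-0.2347-0.1582i)·(-0.2179+0.0530i)  (-0.1963-0.2591i)·(-0.2272+0.0850i)  (+0.1494+0.4520i)·(+0.3602-0.1862i)
Y_4^1(R⁻¹ n̂) = +0.394654+0.269137i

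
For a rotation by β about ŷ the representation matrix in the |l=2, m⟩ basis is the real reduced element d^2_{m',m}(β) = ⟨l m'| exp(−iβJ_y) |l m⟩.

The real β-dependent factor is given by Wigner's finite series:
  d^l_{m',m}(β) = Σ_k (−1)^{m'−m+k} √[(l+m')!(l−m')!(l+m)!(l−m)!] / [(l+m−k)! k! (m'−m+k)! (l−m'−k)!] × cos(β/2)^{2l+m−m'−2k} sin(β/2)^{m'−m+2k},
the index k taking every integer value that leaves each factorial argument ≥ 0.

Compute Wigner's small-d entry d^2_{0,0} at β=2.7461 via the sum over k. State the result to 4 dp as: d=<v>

d=0.7774

d^2_{0,0}(β=2.7461) via Wigner's sum:
Half-angle: c=0.196460, s=0.980512. N=√(2·2·2·2)=4.000000
The bounds max(0,m−m')=0 and min(l+m,l−m')=2 give 3 terms
  k=0: (−1)^0·4.0000/(4)·0.1965^4·0.9805^0 = +0.001490
  k=1: (−1)^1·4.0000/(1)·0.1965^2·0.9805^2 = -0.148427
  k=2: (−1)^2·4.0000/(4)·0.1965^0·0.9805^4 = +0.924297
d^2_{0,0}(2.7461) = +0.001490 -0.148427 +0.924297 = +0.777359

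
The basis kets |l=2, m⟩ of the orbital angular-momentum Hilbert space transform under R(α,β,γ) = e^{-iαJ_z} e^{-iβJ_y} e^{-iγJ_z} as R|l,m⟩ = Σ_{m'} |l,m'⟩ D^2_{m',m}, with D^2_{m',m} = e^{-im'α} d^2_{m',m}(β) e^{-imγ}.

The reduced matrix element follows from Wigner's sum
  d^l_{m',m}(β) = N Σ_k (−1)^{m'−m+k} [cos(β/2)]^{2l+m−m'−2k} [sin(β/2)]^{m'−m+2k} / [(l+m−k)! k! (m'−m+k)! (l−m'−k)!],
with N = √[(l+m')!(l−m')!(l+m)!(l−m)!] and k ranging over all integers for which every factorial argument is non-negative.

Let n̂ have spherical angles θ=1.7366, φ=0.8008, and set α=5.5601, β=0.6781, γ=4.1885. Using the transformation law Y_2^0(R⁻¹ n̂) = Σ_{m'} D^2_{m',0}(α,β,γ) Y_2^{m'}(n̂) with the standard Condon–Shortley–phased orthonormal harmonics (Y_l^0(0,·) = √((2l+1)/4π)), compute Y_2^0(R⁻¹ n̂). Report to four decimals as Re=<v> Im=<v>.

Need the full column D^2_{m',0} for m'=−2..2 at α=5.5601, β=0.6781, γ=4.1885.
cos(β/2)=0.943071, sin(β/2)=0.332591
d^2_{-2,0}: single k=2 term ⇒ +0.240983;  D = +0.029955-0.239114i
d^2_{-1,0}: k∈[1..2] ⇒ +0.683313 -0.084987 = +0.598326;  D = +0.448606-0.395913i
d^2_{0,0}: k∈[0..2] ⇒ +0.791002 -0.393523 +0.012236 = +0.409715;  D = +0.409715+0.000000i
d^2_{1,0}: k∈[0..1] ⇒ -0.683313 +0.084987 = -0.598326;  D = -0.448606-0.395913i
d^2_{2,0}: single k=0 term ⇒ +0.240983;  D = +0.029955+0.239114i
Y_2^{m'}(θ=1.7366,φ=0.8008) and Σ D·Y over m':
  (+0.0300-0.2391i)·(-0.0116-0.3756i)  (+0.4486-0.3959i)·(-0.0875+0.0903i)  (+0.4097+0.0000i)·(-0.2896+0.0000i)  (-0.4486-0.3959i)·(+0.0875+0.0903i)  (+0.0300+0.2391i)·(-0.0116+0.3756i)
Y_2^0(R⁻¹ n̂) = -0.306021+0.000000i

Re=-0.3060 Im=0.0000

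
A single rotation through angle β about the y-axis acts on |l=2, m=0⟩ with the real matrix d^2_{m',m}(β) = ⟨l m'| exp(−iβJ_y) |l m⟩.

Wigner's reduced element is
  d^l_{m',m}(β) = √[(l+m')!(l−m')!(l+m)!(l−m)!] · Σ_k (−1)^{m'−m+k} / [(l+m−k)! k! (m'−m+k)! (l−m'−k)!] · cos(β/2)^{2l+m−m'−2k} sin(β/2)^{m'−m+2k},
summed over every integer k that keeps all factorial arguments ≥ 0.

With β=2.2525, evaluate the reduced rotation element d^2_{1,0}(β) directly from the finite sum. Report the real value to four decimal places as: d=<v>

d^2_{1,0}(β=2.2525) via Wigner's sum:
With c≡cos(β/2)=0.430048 and s≡sin(β/2)=0.902806, N=[6·1·2·2]^{1/2}=4.898979
k∈{0,1} keeps every argument non-negative
  k=0: (−1)^1·4.8990/(2)·0.4300^3·0.9028^1 = -0.175882
  k=1: (−1)^2·4.8990/(2)·0.4300^1·0.9028^3 = +0.775133
d^2_{1,0}(2.2525) = -0.175882 +0.775133 = +0.599250

d=0.5993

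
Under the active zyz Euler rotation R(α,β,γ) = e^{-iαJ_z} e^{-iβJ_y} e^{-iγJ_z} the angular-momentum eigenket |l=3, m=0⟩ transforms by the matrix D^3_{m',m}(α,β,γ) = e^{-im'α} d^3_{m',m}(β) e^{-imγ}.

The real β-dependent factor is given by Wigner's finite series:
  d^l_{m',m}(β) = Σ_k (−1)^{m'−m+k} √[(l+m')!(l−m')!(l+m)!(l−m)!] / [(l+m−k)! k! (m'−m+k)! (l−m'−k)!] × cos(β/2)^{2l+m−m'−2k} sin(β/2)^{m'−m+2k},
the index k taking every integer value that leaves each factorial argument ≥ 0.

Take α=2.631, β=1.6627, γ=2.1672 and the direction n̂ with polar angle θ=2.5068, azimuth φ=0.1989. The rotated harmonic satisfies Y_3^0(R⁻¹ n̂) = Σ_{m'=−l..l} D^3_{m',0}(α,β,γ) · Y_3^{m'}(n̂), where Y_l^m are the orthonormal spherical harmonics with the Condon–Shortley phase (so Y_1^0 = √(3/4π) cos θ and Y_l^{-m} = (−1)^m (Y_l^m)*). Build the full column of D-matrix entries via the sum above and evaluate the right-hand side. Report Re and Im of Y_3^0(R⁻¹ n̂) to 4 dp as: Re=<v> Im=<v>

Need the full column D^3_{m',0} for m'=−3..3 at α=2.631, β=1.6627, γ=2.1672.
cos(β/2)=0.673879, sin(β/2)=0.738842
d^3_{-3,0}: single k=3 term ⇒ +0.551969;  D = -0.021531+0.551549i
d^3_{-2,0}: k∈[2..3] ⇒ +0.616582 -0.741191 = -0.124609;  D = -0.065090+0.106257i
d^3_{-1,0}: k∈[1..3] ⇒ +0.355673 -1.282661 +0.513960 = -0.413027;  D = +0.360347-0.201844i
d^3_{0,0}: k∈[0..3] ⇒ +0.093646 -1.013148 +1.217901 -0.162670 = +0.135729;  D = +0.135729+0.000000i
d^3_{1,0}: k∈[0..2] ⇒ -0.355673 +1.282661 -0.513960 = +0.413027;  D = -0.360347-0.201844i
d^3_{2,0}: k∈[0..1] ⇒ +0.616582 -0.741191 = -0.124609;  D = -0.065090-0.106257i
d^3_{3,0}: single k=0 term ⇒ -0.551969;  D = +0.021531+0.551549i
Y_3^{m'}(θ=2.5068,φ=0.1989) and Σ D·Y over m':
  (-0.0215+0.5515i)·(+0.0720-0.0489i)  (-0.0651+0.1063i)·(-0.2668+0.1121i)  (+0.3603-0.2018i)·(+0.4211-0.0849i)  (+0.1357+0.0000i)·(-0.0726+0.0000i)  (-0.3603-0.2018i)·(-0.4211-0.0849i)  (-0.0651-0.1063i)·(-0.2668-0.1121i)  (+0.0215+0.5515i)·(-0.0720-0.0489i)
Y_3^0(R⁻¹ n̂) = +0.321132+0.000000i

Re=0.3211 Im=0.0000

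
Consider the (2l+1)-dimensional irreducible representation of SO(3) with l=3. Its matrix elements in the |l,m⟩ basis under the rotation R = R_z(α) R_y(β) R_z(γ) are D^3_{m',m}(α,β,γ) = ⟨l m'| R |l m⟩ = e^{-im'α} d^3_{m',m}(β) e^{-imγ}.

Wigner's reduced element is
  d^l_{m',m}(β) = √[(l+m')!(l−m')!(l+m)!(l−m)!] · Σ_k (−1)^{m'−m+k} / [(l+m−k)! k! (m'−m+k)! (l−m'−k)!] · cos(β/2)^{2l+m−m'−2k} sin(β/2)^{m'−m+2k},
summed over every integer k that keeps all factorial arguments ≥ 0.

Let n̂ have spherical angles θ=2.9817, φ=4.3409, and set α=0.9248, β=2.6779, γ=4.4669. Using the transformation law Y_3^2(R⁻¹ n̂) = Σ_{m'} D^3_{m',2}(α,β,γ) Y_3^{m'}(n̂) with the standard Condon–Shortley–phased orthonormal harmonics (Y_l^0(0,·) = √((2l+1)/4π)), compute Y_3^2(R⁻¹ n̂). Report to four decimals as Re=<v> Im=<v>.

Re=-0.2640 Im=-0.0940

Need the full column D^3_{m',2} for m'=−3..3 at α=0.9248, β=2.6779, γ=4.4669.
cos(β/2)=0.229775, sin(β/2)=0.973244
d^3_{-3,2}: single k=5 term ⇒ +0.491458;  D = +0.487697+0.060680i
d^3_{-2,2}: k∈[4..5] ⇒ +0.236844 -0.849826 = -0.612982;  D = -0.426622+0.440160i
d^3_{-1,2}: k∈[3..4] ⇒ +0.070730 -0.634469 = -0.563740;  D = +0.087040+0.556980i
d^3_{0,2}: k∈[2..3] ⇒ +0.014462 -0.259449 = -0.244988;  D = +0.216048+0.115509i
d^3_{1,2}: k∈[1..2] ⇒ +0.001971 -0.070730 = -0.068759;  D = +0.062389-0.028902i
d^3_{2,2}: k∈[0..1] ⇒ +0.000147 -0.013201 = -0.013054;  D = +0.002749-0.012762i
d^3_{3,2}: single k=0 term ⇒ -0.001527;  D = -0.000998-0.001155i
Y_3^{m'}(θ=2.9817,φ=4.3409) and Σ D·Y over m':
  (+0.4877+0.0607i)·(+0.0015-0.0007i)  (-0.4266+0.4402i)·(+0.0188+0.0173i)  (+0.0870+0.5570i)·(-0.0723+0.1857i)  (+0.2160+0.1155i)·(-0.6901+0.0000i)  (+0.0624-0.0289i)·(+0.0723+0.1857i)  (+0.0027-0.0128i)·(+0.0188-0.0173i)  (-0.0010-0.0012i)·(-0.0015-0.0007i)
Y_3^2(R⁻¹ n̂) = -0.263988-0.094000i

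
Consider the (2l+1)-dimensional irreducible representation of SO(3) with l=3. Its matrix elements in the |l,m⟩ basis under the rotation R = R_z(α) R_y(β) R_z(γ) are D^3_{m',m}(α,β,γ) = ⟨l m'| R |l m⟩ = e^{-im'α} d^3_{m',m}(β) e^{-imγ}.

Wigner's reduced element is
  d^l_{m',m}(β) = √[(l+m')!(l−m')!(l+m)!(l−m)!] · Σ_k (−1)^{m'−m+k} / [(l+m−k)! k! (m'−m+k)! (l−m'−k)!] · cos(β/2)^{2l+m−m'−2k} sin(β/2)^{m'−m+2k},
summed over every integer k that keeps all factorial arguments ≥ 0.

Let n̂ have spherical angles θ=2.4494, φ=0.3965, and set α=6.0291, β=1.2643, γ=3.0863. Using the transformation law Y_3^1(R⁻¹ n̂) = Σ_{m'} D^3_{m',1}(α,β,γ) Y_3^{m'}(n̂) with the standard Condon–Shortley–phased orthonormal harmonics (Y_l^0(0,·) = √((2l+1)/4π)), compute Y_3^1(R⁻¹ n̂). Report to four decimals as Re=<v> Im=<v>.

Re=-0.1907 Im=-0.0960

Need the full column D^3_{m',1} for m'=−3..3 at α=6.0291, β=1.2643, γ=3.0863.
cos(β/2)=0.806759, sin(β/2)=0.590881
d^3_{-3,1}: single k=4 term ⇒ +0.307279;  D = -0.233636+0.199586i
d^3_{-2,1}: k∈[3..4] ⇒ +0.685111 -0.183756 = +0.501354;  D = -0.450813+0.219370i
d^3_{-1,1}: k∈[2..4] ⇒ +0.887413 -0.634712 +0.042560 = +0.295261;  D = -0.289446+0.058310i
d^3_{0,1}: k∈[1..3] ⇒ +0.699535 -1.125752 +0.201295 = -0.224922;  D = +0.224578+0.012430i
d^3_{1,1}: k∈[0..2] ⇒ +0.275717 -1.183218 +0.476034 = -0.431467;  D = +0.410983+0.131367i
d^3_{2,1}: k∈[0..1] ⇒ -0.638585 +0.685111 = +0.046526;  D = -0.039333-0.024850i
d^3_{3,1}: single k=0 term ⇒ +0.572823;  D = -0.391817-0.417858i
Y_3^{m'}(θ=2.4494,φ=0.3965) and Σ D·Y over m':
  (-0.2336+0.1996i)·(+0.0404-0.1007i)  (-0.4508+0.2194i)·(-0.2249+0.2283i)  (-0.2894+0.0583i)·(+0.3735-0.1564i)  (+0.2246+0.0124i)·(+0.0105+0.0000i)  (+0.4110+0.1314i)·(-0.3735-0.1564i)  (-0.0393-0.0249i)·(-0.2249-0.2283i)  (-0.3918-0.4179i)·(-0.0404-0.1007i)
Y_3^1(R⁻¹ n̂) = -0.190738-0.095974i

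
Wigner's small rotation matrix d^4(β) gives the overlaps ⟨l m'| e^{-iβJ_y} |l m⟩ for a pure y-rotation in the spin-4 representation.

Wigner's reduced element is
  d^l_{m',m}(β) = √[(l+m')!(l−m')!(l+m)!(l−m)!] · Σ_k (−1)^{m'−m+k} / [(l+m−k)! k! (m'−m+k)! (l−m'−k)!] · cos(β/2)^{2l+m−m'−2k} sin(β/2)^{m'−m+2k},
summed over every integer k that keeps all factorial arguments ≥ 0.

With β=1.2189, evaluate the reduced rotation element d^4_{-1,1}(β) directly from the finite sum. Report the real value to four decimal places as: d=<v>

d^4_{-1,1}(β=1.2189) via Wigner's sum:
c=cos(1.2189/2)=0.819963, s=sin(1.2189/2)=0.572417; N=√[6·120·120·6]=720.000000
k∈{2,3,4,5} keeps every argument non-negative
  k=2: (−1)^0·720.0000/(72)·0.8200^6·0.5724^2 = +0.995841
  k=3: (−1)^1·720.0000/(24)·0.8200^4·0.5724^4 = -1.455952
  k=4: (−1)^2·720.0000/(48)·0.8200^2·0.5724^6 = +0.354775
  k=5: (−1)^3·720.0000/(720)·0.8200^0·0.5724^8 = -0.011527
d^4_{-1,1}(1.2189) = +0.995841 -1.455952 +0.354775 -0.011527 = -0.116863

d=-0.1169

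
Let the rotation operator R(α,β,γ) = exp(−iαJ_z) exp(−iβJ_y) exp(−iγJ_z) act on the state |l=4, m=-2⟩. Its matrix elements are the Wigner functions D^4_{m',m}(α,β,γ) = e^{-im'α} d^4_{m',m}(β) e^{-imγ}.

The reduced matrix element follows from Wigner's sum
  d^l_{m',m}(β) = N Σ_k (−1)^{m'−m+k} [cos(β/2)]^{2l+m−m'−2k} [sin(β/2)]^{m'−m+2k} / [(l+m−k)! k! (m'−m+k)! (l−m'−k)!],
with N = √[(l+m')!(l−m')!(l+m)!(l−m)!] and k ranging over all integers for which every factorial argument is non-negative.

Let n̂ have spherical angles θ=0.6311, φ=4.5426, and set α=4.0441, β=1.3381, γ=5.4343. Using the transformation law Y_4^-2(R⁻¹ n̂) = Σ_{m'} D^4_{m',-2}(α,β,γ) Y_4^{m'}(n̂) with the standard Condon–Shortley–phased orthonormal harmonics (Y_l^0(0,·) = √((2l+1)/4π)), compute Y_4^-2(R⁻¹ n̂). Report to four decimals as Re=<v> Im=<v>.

Need the full column D^4_{m',-2} for m'=−4..4 at α=4.0441, β=1.3381, γ=5.4343.
cos(β/2)=0.784411, sin(β/2)=0.620241
d^4_{-4,-2}: single k=2 term ⇒ +0.474202;  D = -0.158794+0.446824i
d^4_{-3,-2}: k∈[1..2] ⇒ +0.424064 -0.795401 = -0.371337;  D = +0.197578+0.314411i
d^4_{-2,-2}: k∈[0..2] ⇒ +0.143334 -1.075388 +0.840444 = -0.091610;  D = -0.091084-0.009806i
d^4_{-1,-2}: k∈[0..2] ⇒ -0.480843 +1.503166 -0.626540 = +0.395782;  D = -0.277086+0.282608i
d^4_{0,-2}: k∈[0..2] ⇒ +0.850169 -1.417449 +0.332332 = -0.234948;  D = +0.029752+0.233056i
d^4_{1,-2}: k∈[0..2] ⇒ -1.002111 +0.939811 -0.117518 = -0.179818;  D = -0.154110-0.092654i
d^4_{2,-2}: k∈[0..2] ⇒ +0.840444 -0.420370 +0.021902 = +0.441975;  D = -0.413457+0.156190i
d^4_{3,-2}: k∈[0..1] ⇒ -0.497301 +0.103641 = -0.393660;  D = -0.119000+0.375243i
d^4_{4,-2}: single k=0 term ⇒ +0.185366;  D = +0.103962+0.153468i
Y_4^{m'}(θ=0.6311,φ=4.5426) and Σ D·Y over m':
  (-0.1588+0.4468i)·(+0.0417+0.0337i)  (+0.1976+0.3144i)·(+0.1012-0.1812i)  (-0.0911-0.0098i)·(-0.3913-0.1382i)  (-0.2771+0.2826i)·(-0.0595+0.3472i)  (+0.0298+0.2331i)·(-0.1781+0.0000i)  (-0.1541-0.0927i)·(+0.0595+0.3472i)  (-0.4135+0.1562i)·(-0.3913+0.1382i)  (-0.1190+0.3752i)·(-0.1012-0.1812i)  (+0.1040+0.1535i)·(+0.0417-0.0337i)
Y_4^-2(R⁻¹ n̂) = +0.255394-0.319580i

Re=0.2554 Im=-0.3196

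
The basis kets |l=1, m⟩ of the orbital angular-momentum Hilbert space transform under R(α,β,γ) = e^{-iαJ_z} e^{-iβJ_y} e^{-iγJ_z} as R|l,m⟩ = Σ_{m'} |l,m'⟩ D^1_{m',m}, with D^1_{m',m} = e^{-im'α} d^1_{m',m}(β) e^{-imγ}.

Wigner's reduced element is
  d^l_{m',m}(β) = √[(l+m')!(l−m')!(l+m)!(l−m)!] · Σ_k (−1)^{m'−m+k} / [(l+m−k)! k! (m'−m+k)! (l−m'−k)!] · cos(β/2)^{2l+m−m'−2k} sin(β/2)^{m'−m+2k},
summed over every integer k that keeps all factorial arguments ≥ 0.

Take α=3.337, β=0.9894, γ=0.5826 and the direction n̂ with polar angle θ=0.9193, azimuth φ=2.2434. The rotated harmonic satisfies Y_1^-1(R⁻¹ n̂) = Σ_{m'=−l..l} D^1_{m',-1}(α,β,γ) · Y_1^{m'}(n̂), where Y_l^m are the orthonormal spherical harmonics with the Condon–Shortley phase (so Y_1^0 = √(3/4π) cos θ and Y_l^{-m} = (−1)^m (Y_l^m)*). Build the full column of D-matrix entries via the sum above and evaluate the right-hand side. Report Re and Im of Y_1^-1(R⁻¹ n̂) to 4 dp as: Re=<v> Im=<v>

Need the full column D^1_{m',-1} for m'=−1..1 at α=3.337, β=0.9894, γ=0.5826.
cos(β/2)=0.880111, sin(β/2)=0.474768
d^1_{-1,-1}: single k=0 term ⇒ +0.774596;  D = -0.551755-0.543659i
d^1_{0,-1}: single k=0 term ⇒ -0.590927;  D = -0.493444-0.325126i
d^1_{1,-1}: single k=0 term ⇒ +0.225404;  D = -0.208718-0.085110i
Y_1^{m'}(θ=0.9193,φ=2.2434) and Σ D·Y over m':
  (-0.5518-0.5437i)·(-0.1712-0.2149i)  (-0.4934-0.3251i)·(+0.2963+0.0000i)  (-0.2087-0.0851i)·(+0.1712-0.2149i)
Y_1^-1(R⁻¹ n̂) = -0.222600+0.145580i

Re=-0.2226 Im=0.1456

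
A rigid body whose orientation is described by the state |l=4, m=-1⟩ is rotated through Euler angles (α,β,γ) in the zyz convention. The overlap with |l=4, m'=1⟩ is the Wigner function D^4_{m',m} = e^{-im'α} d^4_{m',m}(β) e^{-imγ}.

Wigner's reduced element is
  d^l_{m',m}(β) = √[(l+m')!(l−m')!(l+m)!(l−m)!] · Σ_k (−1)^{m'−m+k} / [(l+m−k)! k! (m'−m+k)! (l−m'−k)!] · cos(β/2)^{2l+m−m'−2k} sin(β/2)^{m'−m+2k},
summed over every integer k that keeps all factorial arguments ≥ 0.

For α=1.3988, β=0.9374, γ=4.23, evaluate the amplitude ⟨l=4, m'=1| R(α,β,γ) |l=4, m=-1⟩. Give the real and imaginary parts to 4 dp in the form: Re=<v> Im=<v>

Re=-0.3212 Im=0.1030

First d^4_{1,-1}(β=0.9374), then the phase factors e^{-i(1)α} and e^{-i(-1)γ}:
Half-angle: c=0.892156, s=0.451727. N=√(120·6·6·120)=720.000000
Admissible k: 0..3 (factorial args all ≥0)
  k=0: (−1)^2·720.0000/(72)·0.8922^6·0.4517^2 = +1.028958
  k=1: (−1)^3·720.0000/(24)·0.8922^4·0.4517^4 = -0.791387
  k=2: (−1)^4·720.0000/(48)·0.8922^2·0.4517^6 = +0.101445
  k=3: (−1)^5·720.0000/(720)·0.8922^0·0.4517^8 = -0.001734
d^4_{1,-1}(0.9374) = +1.028958 -0.791387 +0.101445 -0.001734 = +0.337282
Attach z-rotation phases: D = e^{-i(1)(1.3988)}·(+0.337282)·e^{-i(-1)(4.23)} = -0.321164+0.103017i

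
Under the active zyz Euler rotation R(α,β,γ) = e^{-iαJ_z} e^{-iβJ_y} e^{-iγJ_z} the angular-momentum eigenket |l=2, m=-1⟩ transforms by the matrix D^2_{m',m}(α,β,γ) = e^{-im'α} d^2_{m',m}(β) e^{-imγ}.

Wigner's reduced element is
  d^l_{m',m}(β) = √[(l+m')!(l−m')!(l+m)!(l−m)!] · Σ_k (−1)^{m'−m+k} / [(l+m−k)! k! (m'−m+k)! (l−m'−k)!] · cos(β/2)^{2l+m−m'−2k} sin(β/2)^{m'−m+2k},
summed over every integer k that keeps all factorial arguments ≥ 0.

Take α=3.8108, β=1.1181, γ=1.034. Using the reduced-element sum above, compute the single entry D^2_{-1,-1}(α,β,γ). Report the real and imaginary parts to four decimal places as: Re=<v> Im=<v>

Re=-0.0119 Im=0.0892

First d^2_{-1,-1}(β=1.1181), then the phase factors e^{-i(-1)α} and e^{-i(-1)γ}:
Half-angle: c=0.847759, s=0.530381. N=√(1·6·1·6)=6.000000
k: max(0,(-1)−(-1))=0 … min(2+(-1),2−(-1))=1
  k=0: (−1)^0·6.0000/(6)·0.8478^4·0.5304^0 = +0.516524
  k=1: (−1)^1·6.0000/(2)·0.8478^2·0.5304^2 = -0.606516
d^2_{-1,-1}(1.1181) = +0.516524 -0.606516 = -0.089992
Attach z-rotation phases: D = e^{-i(-1)(3.8108)}·(-0.089992)·e^{-i(-1)(1.034)} = -0.011881+0.089205i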